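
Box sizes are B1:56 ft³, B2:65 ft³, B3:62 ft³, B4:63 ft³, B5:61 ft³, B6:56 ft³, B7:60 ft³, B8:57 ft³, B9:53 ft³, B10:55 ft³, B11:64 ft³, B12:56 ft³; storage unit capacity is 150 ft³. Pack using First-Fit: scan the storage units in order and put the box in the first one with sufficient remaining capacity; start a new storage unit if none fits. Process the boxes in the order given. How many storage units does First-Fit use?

6 storage units

storage unit 1: place B1 (56 ft³), 94 ft³ left
storage unit 1: place B2 (65 ft³), 29 ft³ left
storage unit 2: place B3 (62 ft³), 88 ft³ left
storage unit 2: place B4 (63 ft³), 25 ft³ left
storage unit 3: place B5 (61 ft³), 89 ft³ left
storage unit 3: place B6 (56 ft³), 33 ft³ left
storage unit 4: place B7 (60 ft³), 90 ft³ left
storage unit 4: place B8 (57 ft³), 33 ft³ left
storage unit 5: place B9 (53 ft³), 97 ft³ left
storage unit 5: place B10 (55 ft³), 42 ft³ left
storage unit 6: place B11 (64 ft³), 86 ft³ left
storage unit 6: place B12 (56 ft³), 30 ft³ left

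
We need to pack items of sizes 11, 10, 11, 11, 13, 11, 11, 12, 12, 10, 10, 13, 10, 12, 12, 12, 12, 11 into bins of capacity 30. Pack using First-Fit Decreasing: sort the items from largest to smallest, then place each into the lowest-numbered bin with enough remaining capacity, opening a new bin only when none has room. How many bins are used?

Sorted descending: 13, 13, 12, 12, 12, 12, 12, 12, 11, 11, 11, 11, 11, 11, 10, 10, 10, 10.
Put 13 in bin 1; 17 remain.
Put 13 in bin 1; 4 remain.
Put 12 in bin 2; 18 remain.
Put 12 in bin 2; 6 remain.
Put 12 in bin 3; 18 remain.
Put 12 in bin 3; 6 remain.
Put 12 in bin 4; 18 remain.
Put 12 in bin 4; 6 remain.
Put 11 in bin 5; 19 remain.
Put 11 in bin 5; 8 remain.
Put 11 in bin 6; 19 remain.
Put 11 in bin 6; 8 remain.
Put 11 in bin 7; 19 remain.
Put 11 in bin 7; 8 remain.
Put 10 in bin 8; 20 remain.
Put 10 in bin 8; 10 remain.
Put 10 in bin 8; 0 remain.
Put 10 in bin 9; 20 remain.
Final bins: [13,13] [12,12] [12,12] [12,12] [11,11] [11,11] [11,11] [10,10,10] [10].

9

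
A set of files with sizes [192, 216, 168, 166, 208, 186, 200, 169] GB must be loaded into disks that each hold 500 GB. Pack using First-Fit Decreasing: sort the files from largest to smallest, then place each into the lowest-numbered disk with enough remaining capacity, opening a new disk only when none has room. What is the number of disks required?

Sorted descending: 216, 208, 200, 192, 186, 169, 168, 166.
216 GB → disk 1 (remaining 284 GB)
208 GB → disk 1 (remaining 76 GB)
200 GB → disk 2 (remaining 300 GB)
192 GB → disk 2 (remaining 108 GB)
186 GB → disk 3 (remaining 314 GB)
169 GB → disk 3 (remaining 145 GB)
168 GB → disk 4 (remaining 332 GB)
166 GB → disk 4 (remaining 166 GB)
Final disks: [216,208] [200,192] [186,169] [168,166].

4 disks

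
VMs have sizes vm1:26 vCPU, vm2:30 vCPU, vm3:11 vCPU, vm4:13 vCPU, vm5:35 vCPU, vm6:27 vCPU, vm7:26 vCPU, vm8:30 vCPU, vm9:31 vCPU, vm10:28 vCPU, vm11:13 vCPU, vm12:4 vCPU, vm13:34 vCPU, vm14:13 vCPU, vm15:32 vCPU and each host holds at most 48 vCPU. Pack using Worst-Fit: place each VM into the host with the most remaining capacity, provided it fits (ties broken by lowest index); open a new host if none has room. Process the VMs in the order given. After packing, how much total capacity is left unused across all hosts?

vm1 (26 vCPU) → host 1 (remaining 22 vCPU)
vm2 (30 vCPU) → host 2 (remaining 18 vCPU)
vm3 (11 vCPU) → host 1 (remaining 11 vCPU)
vm4 (13 vCPU) → host 2 (remaining 5 vCPU)
vm5 (35 vCPU) → host 3 (remaining 13 vCPU)
vm6 (27 vCPU) → host 4 (remaining 21 vCPU)
vm7 (26 vCPU) → host 5 (remaining 22 vCPU)
vm8 (30 vCPU) → host 6 (remaining 18 vCPU)
vm9 (31 vCPU) → host 7 (remaining 17 vCPU)
vm10 (28 vCPU) → host 8 (remaining 20 vCPU)
vm11 (13 vCPU) → host 5 (remaining 9 vCPU)
vm12 (4 vCPU) → host 4 (remaining 17 vCPU)
vm13 (34 vCPU) → host 9 (remaining 14 vCPU)
vm14 (13 vCPU) → host 8 (remaining 7 vCPU)
vm15 (32 vCPU) → host 10 (remaining 16 vCPU)
10 hosts × 48 vCPU = 480 vCPU; used 353 vCPU; unused 127 vCPU.

127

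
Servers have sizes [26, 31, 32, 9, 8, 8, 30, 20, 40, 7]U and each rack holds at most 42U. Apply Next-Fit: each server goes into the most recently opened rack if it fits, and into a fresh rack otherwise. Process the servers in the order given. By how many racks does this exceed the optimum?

2

Next-Fit: [26] [31] [32,9] [8,8] [30] [20] [40] [7] → 8 racks.
Total size 211U; any packing needs at least ⌈211/42⌉ = 6 racks.
An optimal packing achieves that bound: [40] [32,9] [31,8] [30,8] [26,7] [20] → 6 racks.
Excess: 8 − 6 = 2.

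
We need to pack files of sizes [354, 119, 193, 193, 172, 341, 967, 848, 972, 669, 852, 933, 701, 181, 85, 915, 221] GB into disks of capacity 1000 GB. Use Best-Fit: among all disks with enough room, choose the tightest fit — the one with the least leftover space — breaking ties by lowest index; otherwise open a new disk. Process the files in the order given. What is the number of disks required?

10

Put 354 GB in disk 1; 646 GB remain.
Put 119 GB in disk 1; 527 GB remain.
Put 193 GB in disk 1; 334 GB remain.
Put 193 GB in disk 1; 141 GB remain.
Put 172 GB in disk 2; 828 GB remain.
Put 341 GB in disk 2; 487 GB remain.
Put 967 GB in disk 3; 33 GB remain.
Put 848 GB in disk 4; 152 GB remain.
Put 972 GB in disk 5; 28 GB remain.
Put 669 GB in disk 6; 331 GB remain.
Put 852 GB in disk 7; 148 GB remain.
Put 933 GB in disk 8; 67 GB remain.
Put 701 GB in disk 9; 299 GB remain.
Put 181 GB in disk 9; 118 GB remain.
Put 85 GB in disk 9; 33 GB remain.
Put 915 GB in disk 10; 85 GB remain.
Put 221 GB in disk 6; 110 GB remain.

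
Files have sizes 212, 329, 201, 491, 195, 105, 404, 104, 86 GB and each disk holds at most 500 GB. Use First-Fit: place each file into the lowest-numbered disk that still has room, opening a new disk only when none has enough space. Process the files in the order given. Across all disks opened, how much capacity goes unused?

Put 212 GB in disk 1; 288 GB remain.
Put 329 GB in disk 2; 171 GB remain.
Put 201 GB in disk 1; 87 GB remain.
Put 491 GB in disk 3; 9 GB remain.
Put 195 GB in disk 4; 305 GB remain.
Put 105 GB in disk 2; 66 GB remain.
Put 404 GB in disk 5; 96 GB remain.
Put 104 GB in disk 4; 201 GB remain.
Put 86 GB in disk 1; 1 GB remain.
5 disks × 500 GB = 2500 GB; used 2127 GB; unused 373 GB.

373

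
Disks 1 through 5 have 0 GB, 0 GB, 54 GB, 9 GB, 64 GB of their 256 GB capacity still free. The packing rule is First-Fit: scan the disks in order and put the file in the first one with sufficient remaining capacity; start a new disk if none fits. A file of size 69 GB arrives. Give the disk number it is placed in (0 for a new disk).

No disk has ≥ 69 GB free, so a new disk is opened.

0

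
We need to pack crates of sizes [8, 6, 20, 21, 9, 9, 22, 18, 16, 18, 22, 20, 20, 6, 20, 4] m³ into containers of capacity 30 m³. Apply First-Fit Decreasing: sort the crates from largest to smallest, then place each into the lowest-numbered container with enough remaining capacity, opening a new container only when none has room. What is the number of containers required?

Sorted descending: 22, 22, 21, 20, 20, 20, 20, 18, 18, 16, 9, 9, 8, 6, 6, 4.
container 1: place 22 m³, 8 m³ left
container 2: place 22 m³, 8 m³ left
container 3: place 21 m³, 9 m³ left
container 4: place 20 m³, 10 m³ left
container 5: place 20 m³, 10 m³ left
container 6: place 20 m³, 10 m³ left
container 7: place 20 m³, 10 m³ left
container 8: place 18 m³, 12 m³ left
container 9: place 18 m³, 12 m³ left
container 10: place 16 m³, 14 m³ left
container 3: place 9 m³, 0 m³ left
container 4: place 9 m³, 1 m³ left
container 1: place 8 m³, 0 m³ left
container 2: place 6 m³, 2 m³ left
container 5: place 6 m³, 4 m³ left
container 5: place 4 m³, 0 m³ left
Final containers: [22,8] [22,6] [21,9] [20,9] [20,6,4] [20] [20] [18] [18] [16].

10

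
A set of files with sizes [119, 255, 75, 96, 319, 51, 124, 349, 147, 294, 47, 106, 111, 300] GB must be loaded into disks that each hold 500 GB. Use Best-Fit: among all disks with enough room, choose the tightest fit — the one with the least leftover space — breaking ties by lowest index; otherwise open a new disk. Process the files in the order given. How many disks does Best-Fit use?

Put 119 GB in disk 1; 381 GB remain.
Put 255 GB in disk 1; 126 GB remain.
Put 75 GB in disk 1; 51 GB remain.
Put 96 GB in disk 2; 404 GB remain.
Put 319 GB in disk 2; 85 GB remain.
Put 51 GB in disk 1; 0 GB remain.
Put 124 GB in disk 3; 376 GB remain.
Put 349 GB in disk 3; 27 GB remain.
Put 147 GB in disk 4; 353 GB remain.
Put 294 GB in disk 4; 59 GB remain.
Put 47 GB in disk 4; 12 GB remain.
Put 106 GB in disk 5; 394 GB remain.
Put 111 GB in disk 5; 283 GB remain.
Put 300 GB in disk 6; 200 GB remain.
Final disks: [119,255,75,51] [96,319] [124,349] [147,294,47] [106,111] [300].

6 disks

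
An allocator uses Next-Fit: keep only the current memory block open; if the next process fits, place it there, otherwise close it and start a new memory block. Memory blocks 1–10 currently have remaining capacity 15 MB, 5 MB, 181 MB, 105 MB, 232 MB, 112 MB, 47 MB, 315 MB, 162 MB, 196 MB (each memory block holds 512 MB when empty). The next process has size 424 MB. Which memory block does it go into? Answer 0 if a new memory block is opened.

0

Next-Fit only looks at memory block 10, which has 196 MB free.
424 MB does not fit, so a new memory block is opened.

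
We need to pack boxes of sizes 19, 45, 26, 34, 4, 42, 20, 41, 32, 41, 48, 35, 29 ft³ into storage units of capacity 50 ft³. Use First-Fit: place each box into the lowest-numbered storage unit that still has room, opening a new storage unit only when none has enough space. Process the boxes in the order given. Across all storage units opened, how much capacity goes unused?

84

19 ft³ → storage unit 1 (remaining 31 ft³)
45 ft³ → storage unit 2 (remaining 5 ft³)
26 ft³ → storage unit 1 (remaining 5 ft³)
34 ft³ → storage unit 3 (remaining 16 ft³)
4 ft³ → storage unit 1 (remaining 1 ft³)
42 ft³ → storage unit 4 (remaining 8 ft³)
20 ft³ → storage unit 5 (remaining 30 ft³)
41 ft³ → storage unit 6 (remaining 9 ft³)
32 ft³ → storage unit 7 (remaining 18 ft³)
41 ft³ → storage unit 8 (remaining 9 ft³)
48 ft³ → storage unit 9 (remaining 2 ft³)
35 ft³ → storage unit 10 (remaining 15 ft³)
29 ft³ → storage unit 5 (remaining 1 ft³)
10 storage units × 50 ft³ = 500 ft³; used 416 ft³; unused 84 ft³.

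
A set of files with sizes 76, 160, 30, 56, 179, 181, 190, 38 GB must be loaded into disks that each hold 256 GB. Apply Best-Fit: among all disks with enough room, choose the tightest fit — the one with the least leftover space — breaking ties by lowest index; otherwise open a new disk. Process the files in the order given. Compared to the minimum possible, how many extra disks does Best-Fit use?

Best-Fit: [76,160] [30,56] [179] [181] [190,38] → 5 disks.
Total size 910 GB; any packing needs at least ⌈910/256⌉ = 4 disks.
An optimal packing achieves that bound: [190,56] [181,38,30] [179,76] [160] → 4 disks.
Excess: 5 − 4 = 1.

1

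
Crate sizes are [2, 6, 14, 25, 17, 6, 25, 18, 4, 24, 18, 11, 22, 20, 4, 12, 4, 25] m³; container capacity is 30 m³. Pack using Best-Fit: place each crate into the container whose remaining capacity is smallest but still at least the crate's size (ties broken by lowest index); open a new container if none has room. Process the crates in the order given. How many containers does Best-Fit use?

10 containers

Put 2 m³ in container 1; 28 m³ remain.
Put 6 m³ in container 1; 22 m³ remain.
Put 14 m³ in container 1; 8 m³ remain.
Put 25 m³ in container 2; 5 m³ remain.
Put 17 m³ in container 3; 13 m³ remain.
Put 6 m³ in container 1; 2 m³ remain.
Put 25 m³ in container 4; 5 m³ remain.
Put 18 m³ in container 5; 12 m³ remain.
Put 4 m³ in container 2; 1 m³ remain.
Put 24 m³ in container 6; 6 m³ remain.
Put 18 m³ in container 7; 12 m³ remain.
Put 11 m³ in container 5; 1 m³ remain.
Put 22 m³ in container 8; 8 m³ remain.
Put 20 m³ in container 9; 10 m³ remain.
Put 4 m³ in container 4; 1 m³ remain.
Put 12 m³ in container 7; 0 m³ remain.
Put 4 m³ in container 6; 2 m³ remain.
Put 25 m³ in container 10; 5 m³ remain.
Final containers: [2,6,14,6] [25,4] [17] [25,4] [18,11] [24,4] [18,12] [22] [20] [25].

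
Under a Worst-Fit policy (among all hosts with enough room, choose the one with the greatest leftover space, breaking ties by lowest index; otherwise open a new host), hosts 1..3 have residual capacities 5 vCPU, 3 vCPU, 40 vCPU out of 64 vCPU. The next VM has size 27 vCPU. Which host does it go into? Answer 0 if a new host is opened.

3

Hosts with room: host 3 (40 vCPU).
Most room is host 3 with 40 vCPU free.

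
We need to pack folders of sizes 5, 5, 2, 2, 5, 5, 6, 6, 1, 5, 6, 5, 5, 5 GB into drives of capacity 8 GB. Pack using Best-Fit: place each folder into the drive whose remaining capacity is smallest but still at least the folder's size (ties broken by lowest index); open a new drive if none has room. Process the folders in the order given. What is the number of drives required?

5 GB → drive 1 (remaining 3 GB)
5 GB → drive 2 (remaining 3 GB)
2 GB → drive 1 (remaining 1 GB)
2 GB → drive 2 (remaining 1 GB)
5 GB → drive 3 (remaining 3 GB)
5 GB → drive 4 (remaining 3 GB)
6 GB → drive 5 (remaining 2 GB)
6 GB → drive 6 (remaining 2 GB)
1 GB → drive 1 (remaining 0 GB)
5 GB → drive 7 (remaining 3 GB)
6 GB → drive 8 (remaining 2 GB)
5 GB → drive 9 (remaining 3 GB)
5 GB → drive 10 (remaining 3 GB)
5 GB → drive 11 (remaining 3 GB)

11 drives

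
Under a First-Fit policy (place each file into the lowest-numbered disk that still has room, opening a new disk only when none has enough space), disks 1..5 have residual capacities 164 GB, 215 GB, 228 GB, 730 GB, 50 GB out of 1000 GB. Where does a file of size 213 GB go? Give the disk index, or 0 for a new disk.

2

Disks with room: disk 2 (215 GB), disk 3 (228 GB), disk 4 (730 GB).
The first with room is disk 2.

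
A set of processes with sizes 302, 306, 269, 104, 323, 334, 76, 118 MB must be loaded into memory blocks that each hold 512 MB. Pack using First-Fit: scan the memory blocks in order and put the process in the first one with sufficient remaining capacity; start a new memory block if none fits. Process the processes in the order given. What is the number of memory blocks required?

5

Put 302 MB in memory block 1; 210 MB remain.
Put 306 MB in memory block 2; 206 MB remain.
Put 269 MB in memory block 3; 243 MB remain.
Put 104 MB in memory block 1; 106 MB remain.
Put 323 MB in memory block 4; 189 MB remain.
Put 334 MB in memory block 5; 178 MB remain.
Put 76 MB in memory block 1; 30 MB remain.
Put 118 MB in memory block 2; 88 MB remain.
Final memory blocks: [302,104,76] [306,118] [269] [323] [334].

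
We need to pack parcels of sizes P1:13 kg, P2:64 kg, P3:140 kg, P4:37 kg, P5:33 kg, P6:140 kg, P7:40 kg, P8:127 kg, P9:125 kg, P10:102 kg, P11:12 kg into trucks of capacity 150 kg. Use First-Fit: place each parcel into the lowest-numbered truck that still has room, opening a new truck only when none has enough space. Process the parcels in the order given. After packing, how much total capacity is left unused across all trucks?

67

truck 1: place P1 (13 kg), 137 kg left
truck 1: place P2 (64 kg), 73 kg left
truck 2: place P3 (140 kg), 10 kg left
truck 1: place P4 (37 kg), 36 kg left
truck 1: place P5 (33 kg), 3 kg left
truck 3: place P6 (140 kg), 10 kg left
truck 4: place P7 (40 kg), 110 kg left
truck 5: place P8 (127 kg), 23 kg left
truck 6: place P9 (125 kg), 25 kg left
truck 4: place P10 (102 kg), 8 kg left
truck 5: place P11 (12 kg), 11 kg left
6 trucks × 150 kg = 900 kg; used 833 kg; unused 67 kg.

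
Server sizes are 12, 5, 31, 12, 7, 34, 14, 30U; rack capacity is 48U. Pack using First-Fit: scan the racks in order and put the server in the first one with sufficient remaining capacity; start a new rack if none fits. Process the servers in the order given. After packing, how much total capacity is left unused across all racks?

47

Put 12U in rack 1; 36U remain.
Put 5U in rack 1; 31U remain.
Put 31U in rack 1; 0U remain.
Put 12U in rack 2; 36U remain.
Put 7U in rack 2; 29U remain.
Put 34U in rack 3; 14U remain.
Put 14U in rack 2; 15U remain.
Put 30U in rack 4; 18U remain.
4 racks × 48U = 192U; used 145U; unused 47U.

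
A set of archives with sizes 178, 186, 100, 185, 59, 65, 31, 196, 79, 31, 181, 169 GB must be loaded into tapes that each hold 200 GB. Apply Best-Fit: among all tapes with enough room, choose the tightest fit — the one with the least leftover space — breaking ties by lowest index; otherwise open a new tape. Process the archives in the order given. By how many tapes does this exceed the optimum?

0

Best-Fit: [178] [186] [100,59,31] [185] [65,79,31] [196] [181] [169] → 8 tapes.
Total size 1460 GB; any packing needs at least ⌈1460/200⌉ = 8 tapes.
So 8 is already optimal.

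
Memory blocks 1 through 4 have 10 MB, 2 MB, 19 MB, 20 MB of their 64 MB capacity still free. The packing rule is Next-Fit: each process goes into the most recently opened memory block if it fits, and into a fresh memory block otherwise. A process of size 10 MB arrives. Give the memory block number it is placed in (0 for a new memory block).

4

Next-Fit only looks at memory block 4, which has 20 MB free.
10 MB fits there.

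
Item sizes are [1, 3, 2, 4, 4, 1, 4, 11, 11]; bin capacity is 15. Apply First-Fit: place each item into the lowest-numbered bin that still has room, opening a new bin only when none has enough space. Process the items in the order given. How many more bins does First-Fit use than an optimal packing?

First-Fit: [1,3,2,4,4,1] [4,11] [11] → 3 bins.
Total size 41; any packing needs at least ⌈41/15⌉ = 3 bins.
So 3 is already optimal.

0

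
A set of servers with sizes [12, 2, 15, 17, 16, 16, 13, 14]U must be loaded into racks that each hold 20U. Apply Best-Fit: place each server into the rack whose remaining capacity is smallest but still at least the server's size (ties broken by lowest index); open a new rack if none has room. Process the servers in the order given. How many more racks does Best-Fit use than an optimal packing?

Best-Fit: [12,2] [15] [17] [16] [16] [13] [14] → 7 racks.
7 servers exceed 10U (half the capacity), and no two of those can share a rack, so at least 7 racks are needed.
So 7 is already optimal.

0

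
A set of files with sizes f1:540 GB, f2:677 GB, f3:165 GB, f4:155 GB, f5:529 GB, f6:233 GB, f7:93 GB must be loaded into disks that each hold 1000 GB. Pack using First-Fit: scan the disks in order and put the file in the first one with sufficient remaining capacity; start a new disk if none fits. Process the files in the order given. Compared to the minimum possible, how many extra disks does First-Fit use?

First-Fit: [540,165,155,93] [677,233] [529] → 3 disks.
Total size 2392 GB; any packing needs at least ⌈2392/1000⌉ = 3 disks.
So 3 is already optimal.

0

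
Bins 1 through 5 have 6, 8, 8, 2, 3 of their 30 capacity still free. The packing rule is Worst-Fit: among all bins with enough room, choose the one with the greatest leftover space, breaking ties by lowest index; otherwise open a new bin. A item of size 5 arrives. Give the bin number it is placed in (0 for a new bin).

2

Bins with room: bin 1 (6), bin 2 (8), bin 3 (8).
Most room is bin 2 with 8 free.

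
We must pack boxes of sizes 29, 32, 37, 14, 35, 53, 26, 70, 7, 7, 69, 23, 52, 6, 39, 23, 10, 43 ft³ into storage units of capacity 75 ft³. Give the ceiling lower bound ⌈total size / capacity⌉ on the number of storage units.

8

Total size = 29 + 32 + 37 + 14 + 35 + 53 + 26 + 70 + 7 + 7 + 69 + 23 + 52 + 6 + 39 + 23 + 10 + 43 = 575 ft³.
⌈575 / 75⌉ = 8.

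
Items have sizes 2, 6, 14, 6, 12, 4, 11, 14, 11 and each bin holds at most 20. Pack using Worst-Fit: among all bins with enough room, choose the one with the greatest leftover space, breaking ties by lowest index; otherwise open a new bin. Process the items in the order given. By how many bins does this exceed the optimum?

Worst-Fit: [2,6,6] [14] [12,4] [11] [14] [11] → 6 bins.
5 items exceed 10 (half the capacity), and no two of those can share a bin, so at least 5 bins are needed.
An optimal packing achieves that bound: [14,6] [14,6] [12,4,2] [11] [11] → 5 bins.
Excess: 6 − 5 = 1.

1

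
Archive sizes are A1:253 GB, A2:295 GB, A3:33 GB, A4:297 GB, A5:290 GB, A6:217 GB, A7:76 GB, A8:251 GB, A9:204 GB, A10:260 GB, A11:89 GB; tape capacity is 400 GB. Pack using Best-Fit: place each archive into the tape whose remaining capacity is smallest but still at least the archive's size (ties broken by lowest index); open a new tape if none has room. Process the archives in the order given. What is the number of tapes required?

tape 1: place A1 (253 GB), 147 GB left
tape 2: place A2 (295 GB), 105 GB left
tape 2: place A3 (33 GB), 72 GB left
tape 3: place A4 (297 GB), 103 GB left
tape 4: place A5 (290 GB), 110 GB left
tape 5: place A6 (217 GB), 183 GB left
tape 3: place A7 (76 GB), 27 GB left
tape 6: place A8 (251 GB), 149 GB left
tape 7: place A9 (204 GB), 196 GB left
tape 8: place A10 (260 GB), 140 GB left
tape 4: place A11 (89 GB), 21 GB left
Final tapes: [253] [295,33] [297,76] [290,89] [217] [251] [204] [260].

8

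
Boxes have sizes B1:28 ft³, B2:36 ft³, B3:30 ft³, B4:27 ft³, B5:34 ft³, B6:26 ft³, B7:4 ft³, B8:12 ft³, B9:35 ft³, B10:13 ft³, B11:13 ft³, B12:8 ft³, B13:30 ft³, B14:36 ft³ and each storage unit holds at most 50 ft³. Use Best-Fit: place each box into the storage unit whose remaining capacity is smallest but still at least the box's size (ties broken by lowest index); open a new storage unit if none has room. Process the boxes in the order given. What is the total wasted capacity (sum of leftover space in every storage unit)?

Put B1 (28 ft³) in storage unit 1; 22 ft³ remain.
Put B2 (36 ft³) in storage unit 2; 14 ft³ remain.
Put B3 (30 ft³) in storage unit 3; 20 ft³ remain.
Put B4 (27 ft³) in storage unit 4; 23 ft³ remain.
Put B5 (34 ft³) in storage unit 5; 16 ft³ remain.
Put B6 (26 ft³) in storage unit 6; 24 ft³ remain.
Put B7 (4 ft³) in storage unit 2; 10 ft³ remain.
Put B8 (12 ft³) in storage unit 5; 4 ft³ remain.
Put B9 (35 ft³) in storage unit 7; 15 ft³ remain.
Put B10 (13 ft³) in storage unit 7; 2 ft³ remain.
Put B11 (13 ft³) in storage unit 3; 7 ft³ remain.
Put B12 (8 ft³) in storage unit 2; 2 ft³ remain.
Put B13 (30 ft³) in storage unit 8; 20 ft³ remain.
Put B14 (36 ft³) in storage unit 9; 14 ft³ remain.
9 storage units × 50 ft³ = 450 ft³; used 332 ft³; unused 118 ft³.

118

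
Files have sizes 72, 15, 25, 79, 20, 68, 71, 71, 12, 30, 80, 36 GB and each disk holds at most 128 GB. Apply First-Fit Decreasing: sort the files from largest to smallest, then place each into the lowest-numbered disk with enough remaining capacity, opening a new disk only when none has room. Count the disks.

Sorted descending: 80, 79, 72, 71, 71, 68, 36, 30, 25, 20, 15, 12.
Put 80 GB in disk 1; 48 GB remain.
Put 79 GB in disk 2; 49 GB remain.
Put 72 GB in disk 3; 56 GB remain.
Put 71 GB in disk 4; 57 GB remain.
Put 71 GB in disk 5; 57 GB remain.
Put 68 GB in disk 6; 60 GB remain.
Put 36 GB in disk 1; 12 GB remain.
Put 30 GB in disk 2; 19 GB remain.
Put 25 GB in disk 3; 31 GB remain.
Put 20 GB in disk 3; 11 GB remain.
Put 15 GB in disk 2; 4 GB remain.
Put 12 GB in disk 1; 0 GB remain.

6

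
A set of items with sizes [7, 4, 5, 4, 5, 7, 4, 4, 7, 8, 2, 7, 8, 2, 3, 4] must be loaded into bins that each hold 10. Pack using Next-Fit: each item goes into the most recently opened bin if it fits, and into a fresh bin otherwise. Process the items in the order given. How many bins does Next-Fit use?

bin 1: place 7, 3 left
bin 2: place 4, 6 left
bin 2: place 5, 1 left
bin 3: place 4, 6 left
bin 3: place 5, 1 left
bin 4: place 7, 3 left
bin 5: place 4, 6 left
bin 5: place 4, 2 left
bin 6: place 7, 3 left
bin 7: place 8, 2 left
bin 7: place 2, 0 left
bin 8: place 7, 3 left
bin 9: place 8, 2 left
bin 9: place 2, 0 left
bin 10: place 3, 7 left
bin 10: place 4, 3 left

10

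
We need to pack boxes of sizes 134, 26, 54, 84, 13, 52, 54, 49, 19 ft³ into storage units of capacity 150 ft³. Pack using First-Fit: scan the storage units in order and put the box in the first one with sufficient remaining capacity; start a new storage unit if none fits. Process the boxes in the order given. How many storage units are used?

4

storage unit 1: place 134 ft³, 16 ft³ left
storage unit 2: place 26 ft³, 124 ft³ left
storage unit 2: place 54 ft³, 70 ft³ left
storage unit 3: place 84 ft³, 66 ft³ left
storage unit 1: place 13 ft³, 3 ft³ left
storage unit 2: place 52 ft³, 18 ft³ left
storage unit 3: place 54 ft³, 12 ft³ left
storage unit 4: place 49 ft³, 101 ft³ left
storage unit 4: place 19 ft³, 82 ft³ left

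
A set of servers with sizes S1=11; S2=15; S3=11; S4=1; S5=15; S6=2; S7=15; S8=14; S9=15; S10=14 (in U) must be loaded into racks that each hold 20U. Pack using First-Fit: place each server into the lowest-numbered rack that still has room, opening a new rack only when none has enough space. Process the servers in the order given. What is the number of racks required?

rack 1: place S1 (11U), 9U left
rack 2: place S2 (15U), 5U left
rack 3: place S3 (11U), 9U left
rack 1: place S4 (1U), 8U left
rack 4: place S5 (15U), 5U left
rack 1: place S6 (2U), 6U left
rack 5: place S7 (15U), 5U left
rack 6: place S8 (14U), 6U left
rack 7: place S9 (15U), 5U left
rack 8: place S10 (14U), 6U left
Final racks: [11,1,2] [15] [11] [15] [15] [14] [15] [14].

8 racks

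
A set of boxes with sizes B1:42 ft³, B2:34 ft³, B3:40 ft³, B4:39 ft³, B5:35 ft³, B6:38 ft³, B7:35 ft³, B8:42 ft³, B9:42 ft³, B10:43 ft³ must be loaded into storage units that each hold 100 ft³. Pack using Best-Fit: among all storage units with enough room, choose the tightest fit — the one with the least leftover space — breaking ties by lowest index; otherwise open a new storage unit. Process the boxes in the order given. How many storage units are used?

Put B1 (42 ft³) in storage unit 1; 58 ft³ remain.
Put B2 (34 ft³) in storage unit 1; 24 ft³ remain.
Put B3 (40 ft³) in storage unit 2; 60 ft³ remain.
Put B4 (39 ft³) in storage unit 2; 21 ft³ remain.
Put B5 (35 ft³) in storage unit 3; 65 ft³ remain.
Put B6 (38 ft³) in storage unit 3; 27 ft³ remain.
Put B7 (35 ft³) in storage unit 4; 65 ft³ remain.
Put B8 (42 ft³) in storage unit 4; 23 ft³ remain.
Put B9 (42 ft³) in storage unit 5; 58 ft³ remain.
Put B10 (43 ft³) in storage unit 5; 15 ft³ remain.
Final storage units: [42,34] [40,39] [35,38] [35,42] [42,43].

5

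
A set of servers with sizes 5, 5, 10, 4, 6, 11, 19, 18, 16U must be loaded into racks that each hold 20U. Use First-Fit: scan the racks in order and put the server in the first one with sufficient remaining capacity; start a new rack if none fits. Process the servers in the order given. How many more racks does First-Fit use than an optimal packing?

First-Fit: [5,5,10] [4,6] [11] [19] [18] [16] → 6 racks.
Total size 94U; any packing needs at least ⌈94/20⌉ = 5 racks.
An optimal packing achieves that bound: [19] [18] [16,4] [11,6] [10,5,5] → 5 racks.
Excess: 6 − 5 = 1.

1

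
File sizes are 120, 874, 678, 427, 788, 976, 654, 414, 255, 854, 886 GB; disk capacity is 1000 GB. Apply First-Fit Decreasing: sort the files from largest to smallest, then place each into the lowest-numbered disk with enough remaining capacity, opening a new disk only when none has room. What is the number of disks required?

Sorted descending: 976, 886, 874, 854, 788, 678, 654, 427, 414, 255, 120.
Put 976 GB in disk 1; 24 GB remain.
Put 886 GB in disk 2; 114 GB remain.
Put 874 GB in disk 3; 126 GB remain.
Put 854 GB in disk 4; 146 GB remain.
Put 788 GB in disk 5; 212 GB remain.
Put 678 GB in disk 6; 322 GB remain.
Put 654 GB in disk 7; 346 GB remain.
Put 427 GB in disk 8; 573 GB remain.
Put 414 GB in disk 8; 159 GB remain.
Put 255 GB in disk 6; 67 GB remain.
Put 120 GB in disk 3; 6 GB remain.

8 disks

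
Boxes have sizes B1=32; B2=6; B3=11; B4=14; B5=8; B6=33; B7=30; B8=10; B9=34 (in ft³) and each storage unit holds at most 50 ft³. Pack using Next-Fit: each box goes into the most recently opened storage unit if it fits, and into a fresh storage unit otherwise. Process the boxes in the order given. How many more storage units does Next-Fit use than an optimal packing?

Next-Fit: [32,6,11] [14,8] [33] [30,10] [34] → 5 storage units.
Total size 178 ft³; any packing needs at least ⌈178/50⌉ = 4 storage units.
An optimal packing achieves that bound: [34,14] [33,11,6] [32,10,8] [30] → 4 storage units.
Excess: 5 − 4 = 1.

1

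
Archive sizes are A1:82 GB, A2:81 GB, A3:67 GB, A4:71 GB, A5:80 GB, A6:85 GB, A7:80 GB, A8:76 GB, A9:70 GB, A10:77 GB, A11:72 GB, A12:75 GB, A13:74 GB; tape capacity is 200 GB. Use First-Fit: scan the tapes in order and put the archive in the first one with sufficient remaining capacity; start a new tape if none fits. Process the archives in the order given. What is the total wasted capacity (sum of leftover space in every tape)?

Put A1 (82 GB) in tape 1; 118 GB remain.
Put A2 (81 GB) in tape 1; 37 GB remain.
Put A3 (67 GB) in tape 2; 133 GB remain.
Put A4 (71 GB) in tape 2; 62 GB remain.
Put A5 (80 GB) in tape 3; 120 GB remain.
Put A6 (85 GB) in tape 3; 35 GB remain.
Put A7 (80 GB) in tape 4; 120 GB remain.
Put A8 (76 GB) in tape 4; 44 GB remain.
Put A9 (70 GB) in tape 5; 130 GB remain.
Put A10 (77 GB) in tape 5; 53 GB remain.
Put A11 (72 GB) in tape 6; 128 GB remain.
Put A12 (75 GB) in tape 6; 53 GB remain.
Put A13 (74 GB) in tape 7; 126 GB remain.
7 tapes × 200 GB = 1400 GB; used 990 GB; unused 410 GB.

410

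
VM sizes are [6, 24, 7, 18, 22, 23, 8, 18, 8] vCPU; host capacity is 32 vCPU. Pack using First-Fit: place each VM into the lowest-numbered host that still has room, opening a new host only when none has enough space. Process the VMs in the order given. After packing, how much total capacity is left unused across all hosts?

26

Put 6 vCPU in host 1; 26 vCPU remain.
Put 24 vCPU in host 1; 2 vCPU remain.
Put 7 vCPU in host 2; 25 vCPU remain.
Put 18 vCPU in host 2; 7 vCPU remain.
Put 22 vCPU in host 3; 10 vCPU remain.
Put 23 vCPU in host 4; 9 vCPU remain.
Put 8 vCPU in host 3; 2 vCPU remain.
Put 18 vCPU in host 5; 14 vCPU remain.
Put 8 vCPU in host 4; 1 vCPU remain.
5 hosts × 32 vCPU = 160 vCPU; used 134 vCPU; unused 26 vCPU.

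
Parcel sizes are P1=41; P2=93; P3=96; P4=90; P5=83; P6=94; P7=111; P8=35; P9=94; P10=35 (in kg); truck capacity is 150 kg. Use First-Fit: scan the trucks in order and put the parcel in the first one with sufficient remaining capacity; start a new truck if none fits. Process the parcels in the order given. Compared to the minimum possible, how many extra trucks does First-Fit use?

First-Fit: [41,93] [96,35] [90,35] [83] [94] [111] [94] → 7 trucks.
7 parcels exceed 75 kg (half the capacity), and no two of those can share a truck, so at least 7 trucks are needed.
So 7 is already optimal.

0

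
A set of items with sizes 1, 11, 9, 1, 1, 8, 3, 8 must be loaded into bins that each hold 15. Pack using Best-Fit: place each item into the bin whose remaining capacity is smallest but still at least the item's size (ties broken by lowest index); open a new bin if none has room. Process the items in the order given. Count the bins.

4

1 → bin 1 (remaining 14)
11 → bin 1 (remaining 3)
9 → bin 2 (remaining 6)
1 → bin 1 (remaining 2)
1 → bin 1 (remaining 1)
8 → bin 3 (remaining 7)
3 → bin 2 (remaining 3)
8 → bin 4 (remaining 7)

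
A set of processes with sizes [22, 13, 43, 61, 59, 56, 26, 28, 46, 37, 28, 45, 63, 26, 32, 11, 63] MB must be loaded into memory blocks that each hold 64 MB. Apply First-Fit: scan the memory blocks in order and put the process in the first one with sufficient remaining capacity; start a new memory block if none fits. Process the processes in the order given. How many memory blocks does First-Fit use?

22 MB → memory block 1 (remaining 42 MB)
13 MB → memory block 1 (remaining 29 MB)
43 MB → memory block 2 (remaining 21 MB)
61 MB → memory block 3 (remaining 3 MB)
59 MB → memory block 4 (remaining 5 MB)
56 MB → memory block 5 (remaining 8 MB)
26 MB → memory block 1 (remaining 3 MB)
28 MB → memory block 6 (remaining 36 MB)
46 MB → memory block 7 (remaining 18 MB)
37 MB → memory block 8 (remaining 27 MB)
28 MB → memory block 6 (remaining 8 MB)
45 MB → memory block 9 (remaining 19 MB)
63 MB → memory block 10 (remaining 1 MB)
26 MB → memory block 8 (remaining 1 MB)
32 MB → memory block 11 (remaining 32 MB)
11 MB → memory block 2 (remaining 10 MB)
63 MB → memory block 12 (remaining 1 MB)

12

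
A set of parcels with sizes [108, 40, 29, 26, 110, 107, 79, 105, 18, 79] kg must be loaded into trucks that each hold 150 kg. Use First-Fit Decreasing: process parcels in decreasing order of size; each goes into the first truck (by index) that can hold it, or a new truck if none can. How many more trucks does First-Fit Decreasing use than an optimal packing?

0

First-Fit Decreasing: [110,40] [108,29] [107,26] [105,18] [79] [79] → 6 trucks.
6 parcels exceed 75 kg (half the capacity), and no two of those can share a truck, so at least 6 trucks are needed.
So 6 is already optimal.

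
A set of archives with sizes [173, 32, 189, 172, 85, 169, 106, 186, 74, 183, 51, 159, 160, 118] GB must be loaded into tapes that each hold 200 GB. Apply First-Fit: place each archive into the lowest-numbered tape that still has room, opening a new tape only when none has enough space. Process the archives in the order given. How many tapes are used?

173 GB → tape 1 (remaining 27 GB)
32 GB → tape 2 (remaining 168 GB)
189 GB → tape 3 (remaining 11 GB)
172 GB → tape 4 (remaining 28 GB)
85 GB → tape 2 (remaining 83 GB)
169 GB → tape 5 (remaining 31 GB)
106 GB → tape 6 (remaining 94 GB)
186 GB → tape 7 (remaining 14 GB)
74 GB → tape 2 (remaining 9 GB)
183 GB → tape 8 (remaining 17 GB)
51 GB → tape 6 (remaining 43 GB)
159 GB → tape 9 (remaining 41 GB)
160 GB → tape 10 (remaining 40 GB)
118 GB → tape 11 (remaining 82 GB)
Final tapes: [173] [32,85,74] [189] [172] [169] [106,51] [186] [183] [159] [160] [118].

11 tapes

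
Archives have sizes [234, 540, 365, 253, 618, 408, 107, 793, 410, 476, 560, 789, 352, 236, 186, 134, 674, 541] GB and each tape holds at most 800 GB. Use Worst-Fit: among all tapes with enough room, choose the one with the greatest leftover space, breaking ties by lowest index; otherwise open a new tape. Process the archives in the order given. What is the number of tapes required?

11 tapes

Put 234 GB in tape 1; 566 GB remain.
Put 540 GB in tape 1; 26 GB remain.
Put 365 GB in tape 2; 435 GB remain.
Put 253 GB in tape 2; 182 GB remain.
Put 618 GB in tape 3; 182 GB remain.
Put 408 GB in tape 4; 392 GB remain.
Put 107 GB in tape 4; 285 GB remain.
Put 793 GB in tape 5; 7 GB remain.
Put 410 GB in tape 6; 390 GB remain.
Put 476 GB in tape 7; 324 GB remain.
Put 560 GB in tape 8; 240 GB remain.
Put 789 GB in tape 9; 11 GB remain.
Put 352 GB in tape 6; 38 GB remain.
Put 236 GB in tape 7; 88 GB remain.
Put 186 GB in tape 4; 99 GB remain.
Put 134 GB in tape 8; 106 GB remain.
Put 674 GB in tape 10; 126 GB remain.
Put 541 GB in tape 11; 259 GB remain.
Final tapes: [234,540] [365,253] [618] [408,107,186] [793] [410,352] [476,236] [560,134] [789] [674] [541].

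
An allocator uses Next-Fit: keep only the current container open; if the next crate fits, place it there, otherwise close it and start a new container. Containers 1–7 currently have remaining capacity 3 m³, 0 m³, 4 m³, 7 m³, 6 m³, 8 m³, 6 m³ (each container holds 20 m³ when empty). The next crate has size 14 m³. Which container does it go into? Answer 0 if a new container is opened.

Next-Fit only looks at container 7, which has 6 m³ free.
14 m³ does not fit, so a new container is opened.

0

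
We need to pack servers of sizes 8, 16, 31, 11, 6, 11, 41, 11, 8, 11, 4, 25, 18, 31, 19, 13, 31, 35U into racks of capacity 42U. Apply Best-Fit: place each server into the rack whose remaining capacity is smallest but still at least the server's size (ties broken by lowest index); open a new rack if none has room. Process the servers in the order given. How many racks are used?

8U → rack 1 (remaining 34U)
16U → rack 1 (remaining 18U)
31U → rack 2 (remaining 11U)
11U → rack 2 (remaining 0U)
6U → rack 1 (remaining 12U)
11U → rack 1 (remaining 1U)
41U → rack 3 (remaining 1U)
11U → rack 4 (remaining 31U)
8U → rack 4 (remaining 23U)
11U → rack 4 (remaining 12U)
4U → rack 4 (remaining 8U)
25U → rack 5 (remaining 17U)
18U → rack 6 (remaining 24U)
31U → rack 7 (remaining 11U)
19U → rack 6 (remaining 5U)
13U → rack 5 (remaining 4U)
31U → rack 8 (remaining 11U)
35U → rack 9 (remaining 7U)

9 racks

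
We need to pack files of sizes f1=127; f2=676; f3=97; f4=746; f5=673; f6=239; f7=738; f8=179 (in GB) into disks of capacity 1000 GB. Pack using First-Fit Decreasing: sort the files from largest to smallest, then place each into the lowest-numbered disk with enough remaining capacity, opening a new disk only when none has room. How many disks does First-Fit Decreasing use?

Sorted descending: 746, 738, 676, 673, 239, 179, 127, 97.
746 GB → disk 1 (remaining 254 GB)
738 GB → disk 2 (remaining 262 GB)
676 GB → disk 3 (remaining 324 GB)
673 GB → disk 4 (remaining 327 GB)
239 GB → disk 1 (remaining 15 GB)
179 GB → disk 2 (remaining 83 GB)
127 GB → disk 3 (remaining 197 GB)
97 GB → disk 3 (remaining 100 GB)
Final disks: [746,239] [738,179] [676,127,97] [673].

4 disks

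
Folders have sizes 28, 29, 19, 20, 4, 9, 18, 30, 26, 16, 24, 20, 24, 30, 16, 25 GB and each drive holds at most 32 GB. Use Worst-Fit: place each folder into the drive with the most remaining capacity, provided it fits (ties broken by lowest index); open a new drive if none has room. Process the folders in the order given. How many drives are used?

13 drives

drive 1: place 28 GB, 4 GB left
drive 2: place 29 GB, 3 GB left
drive 3: place 19 GB, 13 GB left
drive 4: place 20 GB, 12 GB left
drive 3: place 4 GB, 9 GB left
drive 4: place 9 GB, 3 GB left
drive 5: place 18 GB, 14 GB left
drive 6: place 30 GB, 2 GB left
drive 7: place 26 GB, 6 GB left
drive 8: place 16 GB, 16 GB left
drive 9: place 24 GB, 8 GB left
drive 10: place 20 GB, 12 GB left
drive 11: place 24 GB, 8 GB left
drive 12: place 30 GB, 2 GB left
drive 8: place 16 GB, 0 GB left
drive 13: place 25 GB, 7 GB left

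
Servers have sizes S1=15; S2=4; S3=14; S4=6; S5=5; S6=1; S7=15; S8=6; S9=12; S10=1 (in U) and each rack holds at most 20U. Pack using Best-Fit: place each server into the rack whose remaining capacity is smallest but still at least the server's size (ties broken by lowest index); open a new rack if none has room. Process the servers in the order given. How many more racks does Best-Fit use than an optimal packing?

Best-Fit: [15,4,1] [14,6] [5,15] [6,12,1] → 4 racks.
Total size 79U; any packing needs at least ⌈79/20⌉ = 4 racks.
So 4 is already optimal.

0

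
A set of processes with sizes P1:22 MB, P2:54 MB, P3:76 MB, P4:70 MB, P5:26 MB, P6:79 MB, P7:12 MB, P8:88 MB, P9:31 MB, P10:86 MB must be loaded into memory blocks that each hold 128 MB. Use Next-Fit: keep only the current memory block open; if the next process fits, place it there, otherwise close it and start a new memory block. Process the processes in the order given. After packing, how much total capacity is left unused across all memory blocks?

224

Put P1 (22 MB) in memory block 1; 106 MB remain.
Put P2 (54 MB) in memory block 1; 52 MB remain.
Put P3 (76 MB) in memory block 2; 52 MB remain.
Put P4 (70 MB) in memory block 3; 58 MB remain.
Put P5 (26 MB) in memory block 3; 32 MB remain.
Put P6 (79 MB) in memory block 4; 49 MB remain.
Put P7 (12 MB) in memory block 4; 37 MB remain.
Put P8 (88 MB) in memory block 5; 40 MB remain.
Put P9 (31 MB) in memory block 5; 9 MB remain.
Put P10 (86 MB) in memory block 6; 42 MB remain.
6 memory blocks × 128 MB = 768 MB; used 544 MB; unused 224 MB.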